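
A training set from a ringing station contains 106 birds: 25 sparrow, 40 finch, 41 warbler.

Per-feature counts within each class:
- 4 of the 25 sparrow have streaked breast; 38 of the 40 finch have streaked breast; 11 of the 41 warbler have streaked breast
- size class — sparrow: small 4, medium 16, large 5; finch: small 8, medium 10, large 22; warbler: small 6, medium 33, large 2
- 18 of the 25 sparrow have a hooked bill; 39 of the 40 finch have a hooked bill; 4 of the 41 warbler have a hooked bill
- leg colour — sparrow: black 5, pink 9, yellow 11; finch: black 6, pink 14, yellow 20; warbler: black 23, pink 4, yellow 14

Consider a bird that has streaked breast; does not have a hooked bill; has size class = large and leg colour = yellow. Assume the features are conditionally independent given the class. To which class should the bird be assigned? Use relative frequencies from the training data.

finch

sparrow: (25/106) × (4/25) × (5/25) × (7/25) × (11/25) ≈ 0.000929811
finch: (40/106) × (38/40) × (22/40) × (1/40) × (20/40) ≈ 0.00246462
warbler: (41/106) × (11/41) × (2/41) × (37/41) × (14/41) ≈ 0.00155989
Highest score → finch.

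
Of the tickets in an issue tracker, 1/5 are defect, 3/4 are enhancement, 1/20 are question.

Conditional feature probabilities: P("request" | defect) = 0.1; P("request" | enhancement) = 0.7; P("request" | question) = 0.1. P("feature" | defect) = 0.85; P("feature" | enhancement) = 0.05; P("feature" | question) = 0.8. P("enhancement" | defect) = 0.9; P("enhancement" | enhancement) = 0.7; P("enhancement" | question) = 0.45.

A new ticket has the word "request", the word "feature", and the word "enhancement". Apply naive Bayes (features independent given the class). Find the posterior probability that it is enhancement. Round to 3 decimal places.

0.518

defect: 0.2 × 0.1 × 0.85 × 0.9 = 0.0153
enhancement: 0.75 × 0.7 × 0.05 × 0.7 = 0.018375
question: 0.05 × 0.1 × 0.8 × 0.45 = 0.0018
P(enhancement | x) = 0.018375 / 0.035475 ≈ 0.518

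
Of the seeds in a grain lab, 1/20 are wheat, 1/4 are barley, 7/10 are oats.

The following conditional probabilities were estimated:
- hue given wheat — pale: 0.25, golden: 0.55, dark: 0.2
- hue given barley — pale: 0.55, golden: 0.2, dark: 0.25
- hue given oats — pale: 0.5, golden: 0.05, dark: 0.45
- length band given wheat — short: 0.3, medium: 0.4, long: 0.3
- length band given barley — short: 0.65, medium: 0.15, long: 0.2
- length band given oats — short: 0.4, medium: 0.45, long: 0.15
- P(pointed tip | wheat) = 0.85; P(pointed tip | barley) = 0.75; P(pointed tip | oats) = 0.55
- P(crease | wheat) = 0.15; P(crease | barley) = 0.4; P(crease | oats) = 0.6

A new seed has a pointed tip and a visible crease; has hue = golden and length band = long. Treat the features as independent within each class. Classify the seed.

wheat: 0.05 × 0.55 × 0.3 × 0.85 × 0.15 = 0.001051875
barley: 0.25 × 0.2 × 0.2 × 0.75 × 0.4 = 0.003
oats: 0.7 × 0.05 × 0.15 × 0.55 × 0.6 = 0.0017325
Highest score → barley.

barley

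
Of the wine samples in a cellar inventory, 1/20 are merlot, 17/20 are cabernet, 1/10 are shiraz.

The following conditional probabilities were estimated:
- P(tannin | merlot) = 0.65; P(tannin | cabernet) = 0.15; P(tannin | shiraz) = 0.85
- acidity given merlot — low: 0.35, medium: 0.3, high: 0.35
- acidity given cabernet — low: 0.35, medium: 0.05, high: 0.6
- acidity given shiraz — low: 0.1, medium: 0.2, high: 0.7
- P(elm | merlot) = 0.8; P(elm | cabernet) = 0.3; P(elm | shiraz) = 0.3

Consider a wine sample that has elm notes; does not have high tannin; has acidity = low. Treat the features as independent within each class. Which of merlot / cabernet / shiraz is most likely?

merlot: 0.05 × (1−0.65) × 0.35 × 0.8 = 0.0049
cabernet: 0.85 × (1−0.15) × 0.35 × 0.3 = 0.0758625
shiraz: 0.1 × (1−0.85) × 0.1 × 0.3 = 0.00045
Highest score → cabernet.

cabernet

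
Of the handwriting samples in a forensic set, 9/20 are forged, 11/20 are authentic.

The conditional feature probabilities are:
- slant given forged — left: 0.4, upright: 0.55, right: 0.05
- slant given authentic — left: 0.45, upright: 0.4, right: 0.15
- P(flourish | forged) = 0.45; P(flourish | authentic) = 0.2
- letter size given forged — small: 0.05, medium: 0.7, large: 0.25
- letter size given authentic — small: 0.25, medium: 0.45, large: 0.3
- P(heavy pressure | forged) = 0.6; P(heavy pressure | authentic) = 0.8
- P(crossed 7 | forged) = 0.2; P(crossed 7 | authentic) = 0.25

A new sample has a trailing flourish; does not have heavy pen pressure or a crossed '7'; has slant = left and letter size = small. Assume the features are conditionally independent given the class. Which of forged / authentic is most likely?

authentic

forged: 0.45 × 0.4 × 0.45 × 0.05 × (1−0.6) × (1−0.2) = 0.001296
authentic: 0.55 × 0.45 × 0.2 × 0.25 × (1−0.8) × (1−0.25) = 0.00185625
Highest score → authentic.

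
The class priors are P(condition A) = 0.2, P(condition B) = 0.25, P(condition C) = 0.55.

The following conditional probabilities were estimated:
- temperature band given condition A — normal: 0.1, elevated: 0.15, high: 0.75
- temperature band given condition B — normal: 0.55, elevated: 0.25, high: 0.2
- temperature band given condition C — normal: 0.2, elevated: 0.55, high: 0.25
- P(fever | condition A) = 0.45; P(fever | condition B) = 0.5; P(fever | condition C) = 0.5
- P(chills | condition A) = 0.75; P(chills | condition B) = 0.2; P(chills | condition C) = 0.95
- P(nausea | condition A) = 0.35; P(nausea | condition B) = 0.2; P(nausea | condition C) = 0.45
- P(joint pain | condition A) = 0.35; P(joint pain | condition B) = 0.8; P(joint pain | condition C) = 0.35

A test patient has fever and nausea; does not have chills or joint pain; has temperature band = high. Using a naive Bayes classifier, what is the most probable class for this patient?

condition A: 0.2 × 0.75 × 0.45 × (1−0.75) × 0.35 × (1−0.35) = 0.0038390625
condition B: 0.25 × 0.2 × 0.5 × (1−0.2) × 0.2 × (1−0.8) = 0.0008
condition C: 0.55 × 0.25 × 0.5 × (1−0.95) × 0.45 × (1−0.35) = 0.00100546875
Highest score → condition A.

condition A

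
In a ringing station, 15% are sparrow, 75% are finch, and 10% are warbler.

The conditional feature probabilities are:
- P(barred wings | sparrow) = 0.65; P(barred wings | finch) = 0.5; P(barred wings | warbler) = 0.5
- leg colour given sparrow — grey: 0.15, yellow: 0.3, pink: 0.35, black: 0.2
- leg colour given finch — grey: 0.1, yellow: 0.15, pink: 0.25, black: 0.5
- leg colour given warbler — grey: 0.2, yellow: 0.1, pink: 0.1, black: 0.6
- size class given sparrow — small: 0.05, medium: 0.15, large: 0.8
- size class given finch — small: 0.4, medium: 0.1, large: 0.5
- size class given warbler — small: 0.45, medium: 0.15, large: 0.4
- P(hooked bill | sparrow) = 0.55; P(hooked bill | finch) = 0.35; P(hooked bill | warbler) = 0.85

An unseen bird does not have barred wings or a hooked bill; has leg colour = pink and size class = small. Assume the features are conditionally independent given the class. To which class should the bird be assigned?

finch

sparrow: 0.15 × (1−0.65) × 0.35 × 0.05 × (1−0.55) = 0.0004134375
finch: 0.75 × (1−0.5) × 0.25 × 0.4 × (1−0.35) = 0.024375
warbler: 0.1 × (1−0.5) × 0.1 × 0.45 × (1−0.85) = 0.0003375
Highest score → finch.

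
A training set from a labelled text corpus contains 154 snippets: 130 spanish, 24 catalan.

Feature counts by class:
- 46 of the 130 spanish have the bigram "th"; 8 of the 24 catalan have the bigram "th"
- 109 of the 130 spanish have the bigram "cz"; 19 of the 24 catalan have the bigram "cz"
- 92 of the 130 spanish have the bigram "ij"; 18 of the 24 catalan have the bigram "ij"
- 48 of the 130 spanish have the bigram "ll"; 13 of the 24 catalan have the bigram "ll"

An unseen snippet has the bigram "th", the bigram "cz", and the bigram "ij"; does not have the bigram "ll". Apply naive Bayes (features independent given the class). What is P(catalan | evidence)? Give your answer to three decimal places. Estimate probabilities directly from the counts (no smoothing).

0.112

spanish: (130/154) × (46/130) × (109/130) × (92/130) × (82/130) ≈ 0.111798
catalan: (24/154) × (8/24) × (19/24) × (18/24) × (11/24) ≈ 0.0141369
P(catalan | x) = 0.0141369 / 0.1259349 ≈ 0.112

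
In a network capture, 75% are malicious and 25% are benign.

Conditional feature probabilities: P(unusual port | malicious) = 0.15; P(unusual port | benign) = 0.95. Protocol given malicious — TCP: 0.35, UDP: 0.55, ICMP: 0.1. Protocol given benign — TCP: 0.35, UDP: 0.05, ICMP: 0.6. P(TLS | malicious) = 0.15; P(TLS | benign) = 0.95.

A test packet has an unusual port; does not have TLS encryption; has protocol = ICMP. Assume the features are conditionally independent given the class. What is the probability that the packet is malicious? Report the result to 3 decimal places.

0.573

malicious: 0.75 × 0.15 × 0.1 × (1−0.15) = 0.0095625
benign: 0.25 × 0.95 × 0.6 × (1−0.95) = 0.007125
P(malicious | x) = 0.0095625 / 0.0166875 ≈ 0.573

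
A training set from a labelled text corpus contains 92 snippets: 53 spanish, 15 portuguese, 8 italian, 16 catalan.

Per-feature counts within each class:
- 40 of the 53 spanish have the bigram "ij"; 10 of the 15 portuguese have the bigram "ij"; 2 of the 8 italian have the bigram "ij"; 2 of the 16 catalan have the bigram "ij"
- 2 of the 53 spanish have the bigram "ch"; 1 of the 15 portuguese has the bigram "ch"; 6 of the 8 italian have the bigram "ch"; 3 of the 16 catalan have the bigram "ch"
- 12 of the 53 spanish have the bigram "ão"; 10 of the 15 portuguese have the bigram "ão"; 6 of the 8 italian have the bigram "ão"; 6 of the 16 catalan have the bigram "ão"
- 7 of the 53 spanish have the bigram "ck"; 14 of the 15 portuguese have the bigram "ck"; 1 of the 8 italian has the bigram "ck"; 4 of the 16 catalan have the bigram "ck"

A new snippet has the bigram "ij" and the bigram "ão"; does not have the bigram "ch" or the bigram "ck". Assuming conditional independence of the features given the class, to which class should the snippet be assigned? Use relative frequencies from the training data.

spanish

spanish: (53/92) × (40/53) × (51/53) × (12/53) × (46/53) ≈ 0.0822155
portuguese: (15/92) × (10/15) × (14/15) × (10/15) × (1/15) ≈ 0.00450886
italian: (8/92) × (2/8) × (2/8) × (6/8) × (7/8) ≈ 0.00356658
catalan: (16/92) × (2/16) × (13/16) × (6/16) × (12/16) ≈ 0.00496773
Highest score → spanish.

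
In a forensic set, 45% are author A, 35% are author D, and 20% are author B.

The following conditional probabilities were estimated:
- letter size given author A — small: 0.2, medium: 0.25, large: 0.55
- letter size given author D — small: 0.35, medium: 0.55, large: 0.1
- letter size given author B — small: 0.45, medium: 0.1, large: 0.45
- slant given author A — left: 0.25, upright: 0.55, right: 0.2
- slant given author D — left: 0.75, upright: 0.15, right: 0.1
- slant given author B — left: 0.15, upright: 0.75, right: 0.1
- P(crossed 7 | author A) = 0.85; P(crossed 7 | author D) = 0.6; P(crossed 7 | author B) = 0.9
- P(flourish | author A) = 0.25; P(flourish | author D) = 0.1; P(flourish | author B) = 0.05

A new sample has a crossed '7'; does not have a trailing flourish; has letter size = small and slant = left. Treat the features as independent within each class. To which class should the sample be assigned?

author A: 0.45 × 0.2 × 0.25 × 0.85 × (1−0.25) = 0.01434375
author D: 0.35 × 0.35 × 0.75 × 0.6 × (1−0.1) = 0.0496125
author B: 0.2 × 0.45 × 0.15 × 0.9 × (1−0.05) = 0.0115425
Highest score → author D.

author D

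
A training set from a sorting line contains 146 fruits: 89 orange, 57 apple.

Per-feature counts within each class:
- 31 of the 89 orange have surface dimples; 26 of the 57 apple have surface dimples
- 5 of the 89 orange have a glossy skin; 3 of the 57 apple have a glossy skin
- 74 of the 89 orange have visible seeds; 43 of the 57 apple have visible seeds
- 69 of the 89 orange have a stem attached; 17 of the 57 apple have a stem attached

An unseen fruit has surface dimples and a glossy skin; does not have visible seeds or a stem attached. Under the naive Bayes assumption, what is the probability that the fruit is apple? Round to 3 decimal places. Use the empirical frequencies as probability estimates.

orange: (89/146) × (31/89) × (5/89) × (15/89) × (20/89) ≈ 0.000451783
apple: (57/146) × (26/57) × (3/57) × (14/57) × (40/57) ≈ 0.00161549
P(apple | x) = 0.00161549 / 0.002067273 ≈ 0.781

0.781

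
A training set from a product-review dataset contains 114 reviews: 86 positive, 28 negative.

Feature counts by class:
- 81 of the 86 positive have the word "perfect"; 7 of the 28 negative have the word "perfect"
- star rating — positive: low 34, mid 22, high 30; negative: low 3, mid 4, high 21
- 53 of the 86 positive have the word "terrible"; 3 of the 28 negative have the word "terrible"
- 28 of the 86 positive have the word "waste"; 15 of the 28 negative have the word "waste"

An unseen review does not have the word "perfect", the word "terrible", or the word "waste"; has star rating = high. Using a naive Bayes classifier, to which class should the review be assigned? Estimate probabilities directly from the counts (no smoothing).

positive: (86/114) × (5/86) × (30/86) × (33/86) × (58/86) ≈ 0.00395943
negative: (28/114) × (21/28) × (21/28) × (25/28) × (13/28) ≈ 0.0572721
Highest score → negative.

negative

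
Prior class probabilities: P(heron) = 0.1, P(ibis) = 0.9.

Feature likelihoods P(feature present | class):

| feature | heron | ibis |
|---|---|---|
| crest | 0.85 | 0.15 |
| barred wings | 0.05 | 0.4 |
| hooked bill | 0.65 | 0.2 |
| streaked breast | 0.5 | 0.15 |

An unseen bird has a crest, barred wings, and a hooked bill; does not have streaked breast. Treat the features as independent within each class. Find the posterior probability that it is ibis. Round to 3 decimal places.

heron: 0.1 × 0.85 × 0.05 × 0.65 × (1−0.5) = 0.00138125
ibis: 0.9 × 0.15 × 0.4 × 0.2 × (1−0.15) = 0.00918
P(ibis | x) = 0.00918 / 0.01056125 ≈ 0.869

0.869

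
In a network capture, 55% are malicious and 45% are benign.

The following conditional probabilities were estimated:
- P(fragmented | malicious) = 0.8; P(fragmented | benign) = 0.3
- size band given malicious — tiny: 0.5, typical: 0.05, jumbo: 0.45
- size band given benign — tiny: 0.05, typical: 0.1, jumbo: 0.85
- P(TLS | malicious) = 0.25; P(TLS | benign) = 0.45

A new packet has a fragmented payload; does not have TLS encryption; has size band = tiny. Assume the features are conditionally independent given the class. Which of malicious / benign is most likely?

malicious: 0.55 × 0.8 × 0.5 × (1−0.25) = 0.165
benign: 0.45 × 0.3 × 0.05 × (1−0.45) = 0.0037125
Highest score → malicious.

malicious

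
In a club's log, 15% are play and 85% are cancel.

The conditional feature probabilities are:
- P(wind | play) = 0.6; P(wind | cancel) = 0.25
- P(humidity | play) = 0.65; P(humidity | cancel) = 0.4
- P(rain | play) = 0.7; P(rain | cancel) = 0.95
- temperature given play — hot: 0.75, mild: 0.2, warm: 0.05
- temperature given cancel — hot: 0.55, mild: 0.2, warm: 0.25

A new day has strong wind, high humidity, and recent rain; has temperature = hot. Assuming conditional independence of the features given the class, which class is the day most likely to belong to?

cancel

play: 0.15 × 0.6 × 0.65 × 0.7 × 0.75 = 0.0307125
cancel: 0.85 × 0.25 × 0.4 × 0.95 × 0.55 = 0.0444125
Highest score → cancel.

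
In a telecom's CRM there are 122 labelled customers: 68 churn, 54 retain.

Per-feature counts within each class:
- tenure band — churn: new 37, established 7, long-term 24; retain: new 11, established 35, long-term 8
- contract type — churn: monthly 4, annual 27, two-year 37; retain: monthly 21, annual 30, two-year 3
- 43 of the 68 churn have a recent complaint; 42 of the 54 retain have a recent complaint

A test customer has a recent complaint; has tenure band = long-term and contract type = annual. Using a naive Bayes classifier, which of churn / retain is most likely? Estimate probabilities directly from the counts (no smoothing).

churn: (68/122) × (24/68) × (27/68) × (43/68) ≈ 0.049393
retain: (54/122) × (8/54) × (30/54) × (42/54) ≈ 0.0283343
Highest score → churn.

churn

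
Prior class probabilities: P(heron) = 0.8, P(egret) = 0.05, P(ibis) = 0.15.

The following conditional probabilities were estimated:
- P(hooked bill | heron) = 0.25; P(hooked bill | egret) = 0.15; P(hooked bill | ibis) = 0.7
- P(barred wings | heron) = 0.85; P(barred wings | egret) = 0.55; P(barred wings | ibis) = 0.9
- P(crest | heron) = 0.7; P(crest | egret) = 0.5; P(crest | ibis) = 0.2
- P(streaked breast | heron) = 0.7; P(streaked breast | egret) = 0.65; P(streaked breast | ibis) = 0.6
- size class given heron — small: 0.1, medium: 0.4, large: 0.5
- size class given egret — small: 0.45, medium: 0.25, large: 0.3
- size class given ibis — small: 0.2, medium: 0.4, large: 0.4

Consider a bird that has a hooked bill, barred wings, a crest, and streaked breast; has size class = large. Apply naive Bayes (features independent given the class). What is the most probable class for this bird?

heron: 0.8 × 0.25 × 0.85 × 0.7 × 0.7 × 0.5 = 0.04165
egret: 0.05 × 0.15 × 0.55 × 0.5 × 0.65 × 0.3 = 0.0004021875
ibis: 0.15 × 0.7 × 0.9 × 0.2 × 0.6 × 0.4 = 0.004536
Highest score → heron.

heron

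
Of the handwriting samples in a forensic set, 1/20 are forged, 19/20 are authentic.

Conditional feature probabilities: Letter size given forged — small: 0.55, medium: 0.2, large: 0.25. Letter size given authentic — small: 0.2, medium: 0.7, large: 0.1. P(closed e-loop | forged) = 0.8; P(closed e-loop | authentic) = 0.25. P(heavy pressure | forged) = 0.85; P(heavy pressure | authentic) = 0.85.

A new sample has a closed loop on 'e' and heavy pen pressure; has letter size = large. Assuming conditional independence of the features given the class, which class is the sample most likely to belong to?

authentic

forged: 0.05 × 0.25 × 0.8 × 0.85 = 0.0085
authentic: 0.95 × 0.1 × 0.25 × 0.85 = 0.0201875
Highest score → authentic.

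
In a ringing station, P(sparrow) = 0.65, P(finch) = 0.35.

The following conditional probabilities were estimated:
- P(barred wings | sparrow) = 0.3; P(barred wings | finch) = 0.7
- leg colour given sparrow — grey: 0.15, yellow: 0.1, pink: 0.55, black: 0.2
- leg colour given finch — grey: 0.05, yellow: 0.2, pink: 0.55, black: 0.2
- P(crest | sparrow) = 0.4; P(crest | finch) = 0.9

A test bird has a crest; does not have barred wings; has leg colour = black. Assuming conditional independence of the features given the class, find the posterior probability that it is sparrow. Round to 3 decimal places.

0.658

sparrow: 0.65 × (1−0.3) × 0.2 × 0.4 = 0.0364
finch: 0.35 × (1−0.7) × 0.2 × 0.9 = 0.0189
P(sparrow | x) = 0.0364 / 0.0553 ≈ 0.658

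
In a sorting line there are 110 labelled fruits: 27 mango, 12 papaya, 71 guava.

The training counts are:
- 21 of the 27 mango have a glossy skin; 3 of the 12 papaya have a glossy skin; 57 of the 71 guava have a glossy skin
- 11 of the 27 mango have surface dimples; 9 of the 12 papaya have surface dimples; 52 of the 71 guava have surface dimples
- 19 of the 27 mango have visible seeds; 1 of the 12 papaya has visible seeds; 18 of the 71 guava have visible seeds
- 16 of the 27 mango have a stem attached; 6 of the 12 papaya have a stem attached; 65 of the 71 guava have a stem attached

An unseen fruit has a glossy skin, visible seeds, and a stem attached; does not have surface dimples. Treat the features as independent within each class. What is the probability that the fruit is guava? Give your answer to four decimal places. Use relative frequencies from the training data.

mango: (27/110) × (21/27) × (16/27) × (19/27) × (16/27) ≈ 0.0471768
papaya: (12/110) × (3/12) × (3/12) × (1/12) × (6/12) ≈ 0.000284091
guava: (71/110) × (57/71) × (19/71) × (18/71) × (65/71) ≈ 0.0321845
P(guava | x) = 0.0321845 / 0.079645391 ≈ 0.4041

0.4041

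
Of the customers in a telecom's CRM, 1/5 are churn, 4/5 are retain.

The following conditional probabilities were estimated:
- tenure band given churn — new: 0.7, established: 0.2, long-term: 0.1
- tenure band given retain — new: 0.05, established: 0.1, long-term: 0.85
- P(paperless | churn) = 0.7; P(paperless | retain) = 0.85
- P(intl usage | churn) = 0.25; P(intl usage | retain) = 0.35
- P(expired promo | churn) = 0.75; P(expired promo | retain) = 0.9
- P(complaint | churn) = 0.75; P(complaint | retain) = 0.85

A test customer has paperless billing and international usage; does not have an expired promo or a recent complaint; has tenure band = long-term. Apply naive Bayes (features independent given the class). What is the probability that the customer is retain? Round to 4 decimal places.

0.9328

churn: 0.2 × 0.1 × 0.7 × 0.25 × (1−0.75) × (1−0.75) = 0.00021875
retain: 0.8 × 0.85 × 0.85 × 0.35 × (1−0.9) × (1−0.85) = 0.0030345
P(retain | x) = 0.0030345 / 0.00325325 ≈ 0.9328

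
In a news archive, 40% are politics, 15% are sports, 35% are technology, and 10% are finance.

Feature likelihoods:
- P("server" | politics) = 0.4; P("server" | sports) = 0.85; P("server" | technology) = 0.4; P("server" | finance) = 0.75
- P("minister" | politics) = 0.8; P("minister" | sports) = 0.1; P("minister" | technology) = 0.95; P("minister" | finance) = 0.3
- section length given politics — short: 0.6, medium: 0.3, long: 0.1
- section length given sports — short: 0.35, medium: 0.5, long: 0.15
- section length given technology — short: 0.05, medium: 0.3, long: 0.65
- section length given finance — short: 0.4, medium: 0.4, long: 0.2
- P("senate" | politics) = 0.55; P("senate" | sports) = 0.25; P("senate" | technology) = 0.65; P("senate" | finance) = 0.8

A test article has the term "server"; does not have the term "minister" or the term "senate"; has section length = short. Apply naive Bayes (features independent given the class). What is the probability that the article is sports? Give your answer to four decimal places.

0.6991

politics: 0.4 × 0.4 × (1−0.8) × 0.6 × (1−0.55) = 0.00864
sports: 0.15 × 0.85 × (1−0.1) × 0.35 × (1−0.25) = 0.030121875
technology: 0.35 × 0.4 × (1−0.95) × 0.05 × (1−0.65) = 0.0001225
finance: 0.1 × 0.75 × (1−0.3) × 0.4 × (1−0.8) = 0.0042
P(sports | x) = 0.030121875 / 0.043084375 ≈ 0.6991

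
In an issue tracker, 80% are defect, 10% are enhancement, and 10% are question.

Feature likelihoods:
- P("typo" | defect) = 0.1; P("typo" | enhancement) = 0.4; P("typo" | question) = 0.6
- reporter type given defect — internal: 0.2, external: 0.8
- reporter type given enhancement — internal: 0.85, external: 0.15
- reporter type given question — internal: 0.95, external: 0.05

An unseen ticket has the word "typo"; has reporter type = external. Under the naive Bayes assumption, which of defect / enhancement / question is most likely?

defect

defect: 0.8 × 0.1 × 0.8 = 0.064
enhancement: 0.1 × 0.4 × 0.15 = 0.006
question: 0.1 × 0.6 × 0.05 = 0.003
Highest score → defect.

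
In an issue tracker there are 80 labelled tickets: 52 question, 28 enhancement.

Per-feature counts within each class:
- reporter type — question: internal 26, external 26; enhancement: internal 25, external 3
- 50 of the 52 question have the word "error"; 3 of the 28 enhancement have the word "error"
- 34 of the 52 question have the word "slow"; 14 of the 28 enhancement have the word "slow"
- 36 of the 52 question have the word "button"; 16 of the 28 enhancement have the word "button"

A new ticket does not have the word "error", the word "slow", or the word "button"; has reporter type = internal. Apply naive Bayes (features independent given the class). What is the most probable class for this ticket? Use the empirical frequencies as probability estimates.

enhancement

question: (52/80) × (26/52) × (2/52) × (18/52) × (16/52) ≈ 0.00133136
enhancement: (28/80) × (25/28) × (25/28) × (14/28) × (12/28) ≈ 0.0597895
Highest score → enhancement.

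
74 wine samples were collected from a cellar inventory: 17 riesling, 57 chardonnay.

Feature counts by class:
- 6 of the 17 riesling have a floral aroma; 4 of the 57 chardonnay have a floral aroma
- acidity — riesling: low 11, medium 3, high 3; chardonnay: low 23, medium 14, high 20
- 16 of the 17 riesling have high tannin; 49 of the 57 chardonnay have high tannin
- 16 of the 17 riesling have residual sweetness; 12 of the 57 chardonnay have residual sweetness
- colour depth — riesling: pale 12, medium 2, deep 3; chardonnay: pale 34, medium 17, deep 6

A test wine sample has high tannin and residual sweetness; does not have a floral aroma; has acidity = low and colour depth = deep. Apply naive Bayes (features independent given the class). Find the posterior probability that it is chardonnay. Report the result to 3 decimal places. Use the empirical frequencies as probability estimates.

0.268

riesling: (17/74) × (11/17) × (11/17) × (16/17) × (16/17) × (3/17) ≈ 0.0150355
chardonnay: (57/74) × (53/57) × (23/57) × (49/57) × (12/57) × (6/57) ≈ 0.00550556
P(chardonnay | x) = 0.00550556 / 0.02054106 ≈ 0.268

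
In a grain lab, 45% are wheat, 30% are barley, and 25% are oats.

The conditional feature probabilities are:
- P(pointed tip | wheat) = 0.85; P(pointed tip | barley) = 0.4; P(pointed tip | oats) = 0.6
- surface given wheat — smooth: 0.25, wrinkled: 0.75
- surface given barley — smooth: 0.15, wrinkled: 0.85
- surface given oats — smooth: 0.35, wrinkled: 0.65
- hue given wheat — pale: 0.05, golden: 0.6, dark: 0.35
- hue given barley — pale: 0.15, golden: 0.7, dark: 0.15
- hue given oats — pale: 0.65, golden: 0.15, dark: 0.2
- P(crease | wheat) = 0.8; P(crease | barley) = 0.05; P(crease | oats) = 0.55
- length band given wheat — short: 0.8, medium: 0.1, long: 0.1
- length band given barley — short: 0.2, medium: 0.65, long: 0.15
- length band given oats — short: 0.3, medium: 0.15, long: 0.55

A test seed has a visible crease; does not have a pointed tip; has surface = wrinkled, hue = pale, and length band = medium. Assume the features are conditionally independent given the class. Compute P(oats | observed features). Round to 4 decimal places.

wheat: 0.45 × (1−0.85) × 0.75 × 0.05 × 0.8 × 0.1 = 0.0002025
barley: 0.3 × (1−0.4) × 0.85 × 0.15 × 0.05 × 0.65 = 0.000745875
oats: 0.25 × (1−0.6) × 0.65 × 0.65 × 0.55 × 0.15 = 0.003485625
P(oats | x) = 0.003485625 / 0.004434 ≈ 0.7861

0.7861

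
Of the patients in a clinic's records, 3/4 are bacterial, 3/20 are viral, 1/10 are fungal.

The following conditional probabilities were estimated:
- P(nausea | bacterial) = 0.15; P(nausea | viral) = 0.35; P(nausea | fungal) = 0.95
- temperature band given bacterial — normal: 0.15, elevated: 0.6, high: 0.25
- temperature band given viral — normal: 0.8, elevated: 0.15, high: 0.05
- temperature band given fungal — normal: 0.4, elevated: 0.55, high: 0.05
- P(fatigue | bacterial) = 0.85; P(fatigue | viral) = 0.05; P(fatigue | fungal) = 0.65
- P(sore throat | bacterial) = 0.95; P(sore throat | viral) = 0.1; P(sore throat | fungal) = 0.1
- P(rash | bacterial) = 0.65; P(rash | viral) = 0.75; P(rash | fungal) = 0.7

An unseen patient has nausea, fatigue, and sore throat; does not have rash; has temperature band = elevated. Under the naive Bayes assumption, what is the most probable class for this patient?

bacterial: 0.75 × 0.15 × 0.6 × 0.85 × 0.95 × (1−0.65) = 0.0190771875
viral: 0.15 × 0.35 × 0.15 × 0.05 × 0.1 × (1−0.75) = 0.00000984375
fungal: 0.1 × 0.95 × 0.55 × 0.65 × 0.1 × (1−0.7) = 0.001018875
Highest score → bacterial.

bacterial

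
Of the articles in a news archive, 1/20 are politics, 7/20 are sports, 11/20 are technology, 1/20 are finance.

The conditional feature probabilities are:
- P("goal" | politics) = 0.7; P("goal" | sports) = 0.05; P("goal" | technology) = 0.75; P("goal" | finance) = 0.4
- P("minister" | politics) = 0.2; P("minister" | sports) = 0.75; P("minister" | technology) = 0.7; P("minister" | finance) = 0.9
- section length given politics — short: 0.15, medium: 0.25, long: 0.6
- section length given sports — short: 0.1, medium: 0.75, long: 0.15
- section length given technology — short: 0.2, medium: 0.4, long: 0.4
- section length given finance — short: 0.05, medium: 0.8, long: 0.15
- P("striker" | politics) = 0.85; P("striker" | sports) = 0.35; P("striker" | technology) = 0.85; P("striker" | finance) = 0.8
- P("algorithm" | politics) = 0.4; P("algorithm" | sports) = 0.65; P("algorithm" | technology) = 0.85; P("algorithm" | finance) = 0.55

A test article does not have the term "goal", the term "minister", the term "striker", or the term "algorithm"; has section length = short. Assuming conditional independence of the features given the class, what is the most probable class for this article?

politics: 0.05 × (1−0.7) × (1−0.2) × 0.15 × (1−0.85) × (1−0.4) = 0.000162
sports: 0.35 × (1−0.05) × (1−0.75) × 0.1 × (1−0.35) × (1−0.65) = 0.00189109375
technology: 0.55 × (1−0.75) × (1−0.7) × 0.2 × (1−0.85) × (1−0.85) = 0.000185625
finance: 0.05 × (1−0.4) × (1−0.9) × 0.05 × (1−0.8) × (1−0.55) = 0.0000135
Highest score → sports.

sports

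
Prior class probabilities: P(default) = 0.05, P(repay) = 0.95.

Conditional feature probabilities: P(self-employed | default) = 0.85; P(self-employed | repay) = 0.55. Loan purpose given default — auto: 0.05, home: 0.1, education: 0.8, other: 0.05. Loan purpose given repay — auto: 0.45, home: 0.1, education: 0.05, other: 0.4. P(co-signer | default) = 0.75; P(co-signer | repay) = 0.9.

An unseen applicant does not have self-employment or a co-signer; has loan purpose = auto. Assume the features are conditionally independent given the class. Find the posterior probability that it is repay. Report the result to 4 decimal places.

default: 0.05 × (1−0.85) × 0.05 × (1−0.75) = 0.00009375
repay: 0.95 × (1−0.55) × 0.45 × (1−0.9) = 0.0192375
P(repay | x) = 0.0192375 / 0.01933125 ≈ 0.9952

0.9952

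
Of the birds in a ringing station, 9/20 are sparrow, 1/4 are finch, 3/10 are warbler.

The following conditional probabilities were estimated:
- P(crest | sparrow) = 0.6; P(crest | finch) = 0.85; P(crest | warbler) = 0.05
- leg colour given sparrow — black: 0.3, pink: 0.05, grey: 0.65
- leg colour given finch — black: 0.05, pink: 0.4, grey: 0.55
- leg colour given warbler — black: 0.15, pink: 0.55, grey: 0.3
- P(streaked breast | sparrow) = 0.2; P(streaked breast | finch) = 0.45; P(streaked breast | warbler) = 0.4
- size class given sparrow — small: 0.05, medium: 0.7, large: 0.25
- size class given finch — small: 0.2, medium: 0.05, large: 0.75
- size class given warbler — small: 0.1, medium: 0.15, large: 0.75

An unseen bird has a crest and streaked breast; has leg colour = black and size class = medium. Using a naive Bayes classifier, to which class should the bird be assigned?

sparrow

sparrow: 0.45 × 0.6 × 0.3 × 0.2 × 0.7 = 0.01134
finch: 0.25 × 0.85 × 0.05 × 0.45 × 0.05 = 0.0002390625
warbler: 0.3 × 0.05 × 0.15 × 0.4 × 0.15 = 0.000135
Highest score → sparrow.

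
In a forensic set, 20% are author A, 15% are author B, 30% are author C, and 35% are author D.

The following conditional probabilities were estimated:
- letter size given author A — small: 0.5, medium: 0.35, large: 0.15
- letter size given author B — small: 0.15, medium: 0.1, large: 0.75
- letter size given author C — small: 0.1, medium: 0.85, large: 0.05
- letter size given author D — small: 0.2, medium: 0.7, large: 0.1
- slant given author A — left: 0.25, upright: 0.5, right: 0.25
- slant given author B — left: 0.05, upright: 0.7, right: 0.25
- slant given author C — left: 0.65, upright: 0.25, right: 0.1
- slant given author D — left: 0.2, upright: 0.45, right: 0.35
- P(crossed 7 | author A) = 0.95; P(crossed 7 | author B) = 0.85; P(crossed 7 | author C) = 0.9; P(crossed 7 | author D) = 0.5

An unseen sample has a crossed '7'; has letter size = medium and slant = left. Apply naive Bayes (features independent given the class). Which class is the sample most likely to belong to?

author C

author A: 0.2 × 0.35 × 0.25 × 0.95 = 0.016625
author B: 0.15 × 0.1 × 0.05 × 0.85 = 0.0006375
author C: 0.3 × 0.85 × 0.65 × 0.9 = 0.149175
author D: 0.35 × 0.7 × 0.2 × 0.5 = 0.0245
Highest score → author C.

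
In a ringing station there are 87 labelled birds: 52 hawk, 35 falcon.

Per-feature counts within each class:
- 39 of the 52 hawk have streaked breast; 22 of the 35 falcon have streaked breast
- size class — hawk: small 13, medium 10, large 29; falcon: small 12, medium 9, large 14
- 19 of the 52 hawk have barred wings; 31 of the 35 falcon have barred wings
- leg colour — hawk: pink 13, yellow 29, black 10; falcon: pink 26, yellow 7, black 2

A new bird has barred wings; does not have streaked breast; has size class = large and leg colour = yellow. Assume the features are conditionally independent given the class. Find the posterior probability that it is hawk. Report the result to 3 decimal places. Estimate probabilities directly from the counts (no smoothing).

hawk: (52/87) × (13/52) × (29/52) × (19/52) × (29/52) ≈ 0.016981
falcon: (35/87) × (13/35) × (14/35) × (31/35) × (7/35) ≈ 0.0105878
P(hawk | x) = 0.016981 / 0.0275688 ≈ 0.616

0.616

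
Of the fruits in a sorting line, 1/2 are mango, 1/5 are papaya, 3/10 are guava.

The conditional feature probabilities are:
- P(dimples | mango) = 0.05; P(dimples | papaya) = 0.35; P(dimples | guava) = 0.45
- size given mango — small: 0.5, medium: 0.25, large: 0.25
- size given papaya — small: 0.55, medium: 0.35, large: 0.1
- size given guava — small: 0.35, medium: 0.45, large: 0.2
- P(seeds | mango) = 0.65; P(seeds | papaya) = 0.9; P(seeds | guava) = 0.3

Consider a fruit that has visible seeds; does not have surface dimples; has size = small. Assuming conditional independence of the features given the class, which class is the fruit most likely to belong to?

mango

mango: 0.5 × (1−0.05) × 0.5 × 0.65 = 0.154375
papaya: 0.2 × (1−0.35) × 0.55 × 0.9 = 0.06435
guava: 0.3 × (1−0.45) × 0.35 × 0.3 = 0.017325
Highest score → mango.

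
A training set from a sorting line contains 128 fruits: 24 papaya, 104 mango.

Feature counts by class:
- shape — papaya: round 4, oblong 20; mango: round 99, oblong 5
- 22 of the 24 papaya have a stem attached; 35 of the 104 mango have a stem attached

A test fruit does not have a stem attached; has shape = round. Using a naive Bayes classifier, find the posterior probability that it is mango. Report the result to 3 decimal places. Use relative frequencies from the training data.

0.995

papaya: (24/128) × (4/24) × (2/24) ≈ 0.00260417
mango: (104/128) × (99/104) × (69/104) ≈ 0.513146
P(mango | x) = 0.513146 / 0.51575017 ≈ 0.995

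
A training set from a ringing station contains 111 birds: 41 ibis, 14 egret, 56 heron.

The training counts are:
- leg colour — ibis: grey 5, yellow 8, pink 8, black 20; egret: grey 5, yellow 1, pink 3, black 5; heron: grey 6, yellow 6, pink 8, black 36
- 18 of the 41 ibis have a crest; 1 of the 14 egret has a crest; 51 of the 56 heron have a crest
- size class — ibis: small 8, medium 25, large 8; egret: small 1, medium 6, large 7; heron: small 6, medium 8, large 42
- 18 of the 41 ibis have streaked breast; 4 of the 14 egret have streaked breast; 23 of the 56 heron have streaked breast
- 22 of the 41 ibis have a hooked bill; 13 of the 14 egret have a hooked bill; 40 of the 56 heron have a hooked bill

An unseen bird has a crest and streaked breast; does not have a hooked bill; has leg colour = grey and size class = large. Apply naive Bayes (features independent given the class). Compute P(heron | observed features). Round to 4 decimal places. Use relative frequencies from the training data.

ibis: (41/111) × (5/41) × (18/41) × (8/41) × (18/41) × (19/41) ≈ 0.000785055
egret: (14/111) × (5/14) × (1/14) × (7/14) × (4/14) × (1/14) ≈ 0.0000328317
heron: (56/111) × (6/56) × (51/56) × (42/56) × (23/56) × (16/56) ≈ 0.00433255
P(heron | x) = 0.00433255 / 0.0051504367 ≈ 0.8412

0.8412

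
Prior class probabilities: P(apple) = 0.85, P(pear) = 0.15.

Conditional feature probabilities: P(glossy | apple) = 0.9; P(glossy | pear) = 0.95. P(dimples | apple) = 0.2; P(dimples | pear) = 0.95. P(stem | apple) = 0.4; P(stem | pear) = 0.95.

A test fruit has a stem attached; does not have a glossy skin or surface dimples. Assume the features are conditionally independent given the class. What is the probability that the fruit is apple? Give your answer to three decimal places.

apple: 0.85 × (1−0.9) × (1−0.2) × 0.4 = 0.0272
pear: 0.15 × (1−0.95) × (1−0.95) × 0.95 = 0.00035625
P(apple | x) = 0.0272 / 0.02755625 ≈ 0.987

0.987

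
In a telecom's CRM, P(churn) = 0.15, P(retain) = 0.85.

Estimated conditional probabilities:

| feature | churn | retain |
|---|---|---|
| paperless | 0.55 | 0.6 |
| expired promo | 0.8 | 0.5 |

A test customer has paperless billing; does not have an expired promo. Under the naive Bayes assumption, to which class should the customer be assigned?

retain

churn: 0.15 × 0.55 × (1−0.8) = 0.0165
retain: 0.85 × 0.6 × (1−0.5) = 0.255
Highest score → retain.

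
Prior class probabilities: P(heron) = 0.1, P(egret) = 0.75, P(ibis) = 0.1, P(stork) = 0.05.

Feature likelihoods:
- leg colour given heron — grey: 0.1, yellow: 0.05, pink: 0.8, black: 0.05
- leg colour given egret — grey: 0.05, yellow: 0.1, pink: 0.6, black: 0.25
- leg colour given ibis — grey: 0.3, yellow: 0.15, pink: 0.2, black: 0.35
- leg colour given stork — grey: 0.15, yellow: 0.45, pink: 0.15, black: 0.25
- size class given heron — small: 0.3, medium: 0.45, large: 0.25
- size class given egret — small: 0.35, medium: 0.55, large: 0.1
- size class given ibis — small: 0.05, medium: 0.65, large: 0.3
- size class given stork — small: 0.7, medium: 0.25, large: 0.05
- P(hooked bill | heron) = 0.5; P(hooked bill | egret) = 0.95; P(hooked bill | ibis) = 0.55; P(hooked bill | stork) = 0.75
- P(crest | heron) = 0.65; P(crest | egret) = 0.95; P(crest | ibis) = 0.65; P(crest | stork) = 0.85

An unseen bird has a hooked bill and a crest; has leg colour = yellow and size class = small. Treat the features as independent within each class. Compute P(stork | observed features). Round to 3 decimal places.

0.291

heron: 0.1 × 0.05 × 0.3 × 0.5 × 0.65 = 0.0004875
egret: 0.75 × 0.1 × 0.35 × 0.95 × 0.95 = 0.023690625
ibis: 0.1 × 0.15 × 0.05 × 0.55 × 0.65 = 0.000268125
stork: 0.05 × 0.45 × 0.7 × 0.75 × 0.85 = 0.010040625
P(stork | x) = 0.010040625 / 0.034486875 ≈ 0.291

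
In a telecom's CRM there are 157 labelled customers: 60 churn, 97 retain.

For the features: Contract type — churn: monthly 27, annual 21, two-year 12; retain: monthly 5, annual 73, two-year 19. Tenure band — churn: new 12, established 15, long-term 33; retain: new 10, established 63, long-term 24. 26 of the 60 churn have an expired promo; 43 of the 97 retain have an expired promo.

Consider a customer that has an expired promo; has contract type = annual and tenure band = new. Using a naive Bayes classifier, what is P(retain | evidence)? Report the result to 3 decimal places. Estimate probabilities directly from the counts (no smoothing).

0.647

churn: (60/157) × (21/60) × (12/60) × (26/60) ≈ 0.0115924
retain: (97/157) × (73/97) × (10/97) × (43/97) ≈ 0.0212495
P(retain | x) = 0.0212495 / 0.0328419 ≈ 0.647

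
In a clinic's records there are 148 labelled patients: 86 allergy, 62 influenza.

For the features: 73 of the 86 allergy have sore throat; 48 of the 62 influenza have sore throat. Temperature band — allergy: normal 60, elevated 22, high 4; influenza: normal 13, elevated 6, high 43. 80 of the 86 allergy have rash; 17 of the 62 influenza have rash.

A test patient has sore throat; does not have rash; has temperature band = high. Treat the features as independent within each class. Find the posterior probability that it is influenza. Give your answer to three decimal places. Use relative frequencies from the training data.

0.990

allergy: (86/148) × (73/86) × (4/86) × (6/86) ≈ 0.00160057
influenza: (62/148) × (48/62) × (43/62) × (45/62) ≈ 0.163259
P(influenza | x) = 0.163259 / 0.16485957 ≈ 0.990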